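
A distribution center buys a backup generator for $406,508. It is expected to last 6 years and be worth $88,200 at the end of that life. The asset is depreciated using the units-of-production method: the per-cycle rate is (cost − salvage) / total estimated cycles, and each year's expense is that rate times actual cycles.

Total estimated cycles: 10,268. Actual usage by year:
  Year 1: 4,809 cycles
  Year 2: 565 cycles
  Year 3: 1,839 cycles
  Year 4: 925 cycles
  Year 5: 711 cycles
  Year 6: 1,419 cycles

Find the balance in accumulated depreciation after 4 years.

Depreciable base = $406,508 − $88,200 = $318,308.
Rate = $318,308 / 10,268 cycles = $31 per cycle.
Year 1: 4,809 × $31 = $149,079. Book value $257,429.
Year 2: 565 × $31 = $17,515. Book value $239,914.
Year 3: 1,839 × $31 = $57,009. Book value $182,905.
Year 4: 925 × $31 = $28,675. Book value $154,230.
Accumulated through year 4 = $406,508 − $154,230 = $252,278.

$252,278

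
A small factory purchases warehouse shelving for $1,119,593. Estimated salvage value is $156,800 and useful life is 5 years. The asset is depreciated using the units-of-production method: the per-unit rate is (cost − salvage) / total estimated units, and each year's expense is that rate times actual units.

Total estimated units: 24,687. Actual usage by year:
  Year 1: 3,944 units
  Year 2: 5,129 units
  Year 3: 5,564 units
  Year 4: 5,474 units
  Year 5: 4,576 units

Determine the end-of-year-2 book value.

$765,746

Depreciable base = $1,119,593 − $156,800 = $962,793.
Rate = $962,793 / 24,687 units = $39 per unit.
Year 1: 3,944 × $39 = $153,816. Book value $965,777.
Year 2: 5,129 × $39 = $200,031. Book value $765,746.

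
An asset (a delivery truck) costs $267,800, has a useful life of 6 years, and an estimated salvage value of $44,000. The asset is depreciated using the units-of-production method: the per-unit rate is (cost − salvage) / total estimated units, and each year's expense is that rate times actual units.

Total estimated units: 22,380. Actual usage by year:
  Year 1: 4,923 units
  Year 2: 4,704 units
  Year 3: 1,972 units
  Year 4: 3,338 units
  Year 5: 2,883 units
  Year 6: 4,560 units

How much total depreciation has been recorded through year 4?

$149,370

Depreciable base = $267,800 − $44,000 = $223,800.
Rate = $223,800 / 22,380 units = $10 per unit.
Year 1: 4,923 × $10 = $49,230. Book value $218,570.
Year 2: 4,704 × $10 = $47,040. Book value $171,530.
Year 3: 1,972 × $10 = $19,720. Book value $151,810.
Year 4: 3,338 × $10 = $33,380. Book value $118,430.
Accumulated through year 4 = $267,800 − $118,430 = $149,370.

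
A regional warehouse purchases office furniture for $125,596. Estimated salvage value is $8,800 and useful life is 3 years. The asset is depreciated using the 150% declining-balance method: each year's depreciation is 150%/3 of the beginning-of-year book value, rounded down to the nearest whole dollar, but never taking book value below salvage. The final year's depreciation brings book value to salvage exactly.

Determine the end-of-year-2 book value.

$31,399

Depreciable base = $125,596 − $8,800 = $116,796.
Year 1: ⌊$125,596 × 150%/3⌋ = $62,798. Book value $62,798.
Year 2: ⌊$62,798 × 150%/3⌋ = $31,399. Book value $31,399.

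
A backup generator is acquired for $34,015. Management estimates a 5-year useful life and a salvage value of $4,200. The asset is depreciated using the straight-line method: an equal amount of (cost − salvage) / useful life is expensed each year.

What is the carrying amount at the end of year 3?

$16,126

Depreciable base = $34,015 − $4,200 = $29,815.
Annual expense = $29,815 / 5 = $5,963.
End of year 1: book value $28,052.
End of year 2: book value $22,089.
End of year 3: book value $16,126.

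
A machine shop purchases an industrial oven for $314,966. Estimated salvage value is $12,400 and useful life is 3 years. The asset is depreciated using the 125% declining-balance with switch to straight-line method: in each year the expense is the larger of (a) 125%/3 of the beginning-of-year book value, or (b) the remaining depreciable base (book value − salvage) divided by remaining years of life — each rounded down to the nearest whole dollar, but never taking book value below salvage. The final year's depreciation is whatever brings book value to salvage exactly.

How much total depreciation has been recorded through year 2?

Depreciable base = $314,966 − $12,400 = $302,566.
Year 1: DB = ⌊$314,966 × 125%/3⌋ = $131,235; SL = ⌊$302,566/3⌋ = $100,855 → take DB $131,235. Book value $183,731.
Year 2: DB = ⌊$183,731 × 125%/3⌋ = $76,554; SL = ⌊$171,331/2⌋ = $85,665 → take SL $85,665. Book value $98,066.
Accumulated through year 2 = $314,966 − $98,066 = $216,900.

$216,900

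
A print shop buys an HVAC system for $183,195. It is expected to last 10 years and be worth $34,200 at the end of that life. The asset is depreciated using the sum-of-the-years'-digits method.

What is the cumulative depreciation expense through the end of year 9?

Depreciable base = $183,195 − $34,200 = $148,995.
Sum of the years' digits = 10+9+8+7+6+5+4+3+2+1 = 55.
Year 1: $148,995 × 10/55 = $27,090. Book value $156,105.
Year 2: $148,995 × 9/55 = $24,381. Book value $131,724.
Year 3: $148,995 × 8/55 = $21,672. Book value $110,052.
Year 4: $148,995 × 7/55 = $18,963. Book value $91,089.
Year 5: $148,995 × 6/55 = $16,254. Book value $74,835.
Year 6: $148,995 × 5/55 = $13,545. Book value $61,290.
Year 7: $148,995 × 4/55 = $10,836. Book value $50,454.
Year 8: $148,995 × 3/55 = $8,127. Book value $42,327.
Year 9: $148,995 × 2/55 = $5,418. Book value $36,909.
Accumulated through year 9 = $183,195 − $36,909 = $146,286.

$146,286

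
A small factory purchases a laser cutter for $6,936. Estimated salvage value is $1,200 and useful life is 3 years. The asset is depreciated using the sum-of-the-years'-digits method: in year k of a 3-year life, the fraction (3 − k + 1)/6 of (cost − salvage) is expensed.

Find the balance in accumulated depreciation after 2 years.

$4,780

Depreciable base = $6,936 − $1,200 = $5,736.
Sum of the years' digits = 3+2+1 = 6.
Year 1: $5,736 × 3/6 = $2,868. Book value $4,068.
Year 2: $5,736 × 2/6 = $1,912. Book value $2,156.
Accumulated through year 2 = $6,936 − $2,156 = $4,780.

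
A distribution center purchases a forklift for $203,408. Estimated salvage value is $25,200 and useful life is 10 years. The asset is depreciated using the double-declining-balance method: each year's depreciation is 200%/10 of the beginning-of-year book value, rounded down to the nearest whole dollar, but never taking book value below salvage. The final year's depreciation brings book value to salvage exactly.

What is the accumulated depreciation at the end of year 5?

$136,754

Depreciable base = $203,408 − $25,200 = $178,208.
Year 1: ⌊$203,408 × 200%/10⌋ = $40,681. Book value $162,727.
Year 2: ⌊$162,727 × 200%/10⌋ = $32,545. Book value $130,182.
Year 3: ⌊$130,182 × 200%/10⌋ = $26,036. Book value $104,146.
Year 4: ⌊$104,146 × 200%/10⌋ = $20,829. Book value $83,317.
Year 5: ⌊$83,317 × 200%/10⌋ = $16,663. Book value $66,654.
Accumulated through year 5 = $203,408 − $66,654 = $136,754.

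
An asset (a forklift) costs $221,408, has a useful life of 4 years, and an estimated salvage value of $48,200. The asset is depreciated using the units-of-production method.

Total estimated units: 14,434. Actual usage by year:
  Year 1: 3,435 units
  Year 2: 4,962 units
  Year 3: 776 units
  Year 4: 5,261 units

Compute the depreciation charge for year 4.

$63,132

Depreciable base = $221,408 − $48,200 = $173,208.
Rate = $173,208 / 14,434 units = $12 per unit.
Year 1: 3,435 × $12 = $41,220. Book value $180,188.
Year 2: 4,962 × $12 = $59,544. Book value $120,644.
Year 3: 776 × $12 = $9,312. Book value $111,332.
Year 4: 5,261 × $12 = $63,132. Book value $48,200.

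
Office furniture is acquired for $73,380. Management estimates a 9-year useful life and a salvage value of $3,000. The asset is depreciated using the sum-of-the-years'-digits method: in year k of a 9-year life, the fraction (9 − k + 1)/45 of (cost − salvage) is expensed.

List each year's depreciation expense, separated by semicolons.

$14,076; $12,512; $10,948; $9,384; $7,820; $6,256; $4,692; $3,128; $1,564

Depreciable base = $73,380 − $3,000 = $70,380.
Sum of the years' digits = 9+8+7+6+5+4+3+2+1 = 45.
Year 1: $70,380 × 9/45 = $14,076. Book value $59,304.
Year 2: $70,380 × 8/45 = $12,512. Book value $46,792.
Year 3: $70,380 × 7/45 = $10,948. Book value $35,844.
Year 4: $70,380 × 6/45 = $9,384. Book value $26,460.
Year 5: $70,380 × 5/45 = $7,820. Book value $18,640.
Year 6: $70,380 × 4/45 = $6,256. Book value $12,384.
Year 7: $70,380 × 3/45 = $4,692. Book value $7,692.
Year 8: $70,380 × 2/45 = $3,128. Book value $4,564.
Year 9: $70,380 × 1/45 = $1,564. Book value $3,000.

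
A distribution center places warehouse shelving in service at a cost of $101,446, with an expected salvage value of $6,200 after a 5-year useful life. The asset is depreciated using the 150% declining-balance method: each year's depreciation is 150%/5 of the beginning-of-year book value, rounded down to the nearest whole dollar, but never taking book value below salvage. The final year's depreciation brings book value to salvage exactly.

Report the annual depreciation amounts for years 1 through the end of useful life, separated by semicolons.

$30,433; $21,303; $14,913; $10,439; $18,158

Depreciable base = $101,446 − $6,200 = $95,246.
Year 1: ⌊$101,446 × 150%/5⌋ = $30,433. Book value $71,013.
Year 2: ⌊$71,013 × 150%/5⌋ = $21,303. Book value $49,710.
Year 3: ⌊$49,710 × 150%/5⌋ = $14,913. Book value $34,797.
Year 4: ⌊$34,797 × 150%/5⌋ = $10,439. Book value $24,358.
Year 5 (final): $24,358 − $6,200 = $18,158. Book value $6,200.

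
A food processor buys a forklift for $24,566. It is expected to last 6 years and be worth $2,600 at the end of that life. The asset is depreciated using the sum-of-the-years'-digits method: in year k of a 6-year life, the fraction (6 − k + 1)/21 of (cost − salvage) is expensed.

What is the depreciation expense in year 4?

$3,138

Depreciable base = $24,566 − $2,600 = $21,966.
Sum of the years' digits = 6+5+4+3+2+1 = 21.
Year 1: $21,966 × 6/21 = $6,276. Book value $18,290.
Year 2: $21,966 × 5/21 = $5,230. Book value $13,060.
Year 3: $21,966 × 4/21 = $4,184. Book value $8,876.
Year 4: $21,966 × 3/21 = $3,138. Book value $5,738.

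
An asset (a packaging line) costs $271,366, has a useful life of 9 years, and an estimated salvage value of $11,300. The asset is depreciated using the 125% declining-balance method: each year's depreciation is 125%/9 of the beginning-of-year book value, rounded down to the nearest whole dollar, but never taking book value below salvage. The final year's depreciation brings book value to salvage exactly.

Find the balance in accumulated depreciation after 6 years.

$160,724

Depreciable base = $271,366 − $11,300 = $260,066.
Year 1: ⌊$271,366 × 125%/9⌋ = $37,689. Book value $233,677.
Year 2: ⌊$233,677 × 125%/9⌋ = $32,455. Book value $201,222.
Year 3: ⌊$201,222 × 125%/9⌋ = $27,947. Book value $173,275.
Year 4: ⌊$173,275 × 125%/9⌋ = $24,065. Book value $149,210.
Year 5: ⌊$149,210 × 125%/9⌋ = $20,723. Book value $128,487.
Year 6: ⌊$128,487 × 125%/9⌋ = $17,845. Book value $110,642.
Accumulated through year 6 = $271,366 − $110,642 = $160,724.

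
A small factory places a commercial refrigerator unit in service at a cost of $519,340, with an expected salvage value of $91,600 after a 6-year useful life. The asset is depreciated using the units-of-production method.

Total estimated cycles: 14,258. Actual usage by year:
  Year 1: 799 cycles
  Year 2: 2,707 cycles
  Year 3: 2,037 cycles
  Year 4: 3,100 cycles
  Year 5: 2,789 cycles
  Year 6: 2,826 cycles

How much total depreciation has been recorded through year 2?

Depreciable base = $519,340 − $91,600 = $427,740.
Rate = $427,740 / 14,258 cycles = $30 per cycle.
Year 1: 799 × $30 = $23,970. Book value $495,370.
Year 2: 2,707 × $30 = $81,210. Book value $414,160.
Accumulated through year 2 = $519,340 − $414,160 = $105,180.

$105,180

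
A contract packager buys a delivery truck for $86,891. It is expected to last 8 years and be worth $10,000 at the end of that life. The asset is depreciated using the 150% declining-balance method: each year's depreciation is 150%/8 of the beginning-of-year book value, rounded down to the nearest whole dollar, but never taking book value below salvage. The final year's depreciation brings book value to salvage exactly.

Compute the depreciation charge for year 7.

Depreciable base = $86,891 − $10,000 = $76,891.
Year 1: ⌊$86,891 × 150%/8⌋ = $16,292. Book value $70,599.
Year 2: ⌊$70,599 × 150%/8⌋ = $13,237. Book value $57,362.
Year 3: ⌊$57,362 × 150%/8⌋ = $10,755. Book value $46,607.
Year 4: ⌊$46,607 × 150%/8⌋ = $8,738. Book value $37,869.
Year 5: ⌊$37,869 × 150%/8⌋ = $7,100. Book value $30,769.
Year 6: ⌊$30,769 × 150%/8⌋ = $5,769. Book value $25,000.
Year 7: ⌊$25,000 × 150%/8⌋ = $4,687. Book value $20,313.

$4,687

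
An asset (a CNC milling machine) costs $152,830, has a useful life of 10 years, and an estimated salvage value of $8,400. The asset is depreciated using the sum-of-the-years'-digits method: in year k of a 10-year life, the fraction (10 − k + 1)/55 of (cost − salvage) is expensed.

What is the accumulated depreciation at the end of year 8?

Depreciable base = $152,830 − $8,400 = $144,430.
Sum of the years' digits = 10+9+8+7+6+5+4+3+2+1 = 55.
Year 1: $144,430 × 10/55 = $26,260. Book value $126,570.
Year 2: $144,430 × 9/55 = $23,634. Book value $102,936.
Year 3: $144,430 × 8/55 = $21,008. Book value $81,928.
Year 4: $144,430 × 7/55 = $18,382. Book value $63,546.
Year 5: $144,430 × 6/55 = $15,756. Book value $47,790.
Year 6: $144,430 × 5/55 = $13,130. Book value $34,660.
Year 7: $144,430 × 4/55 = $10,504. Book value $24,156.
Year 8: $144,430 × 3/55 = $7,878. Book value $16,278.
Accumulated through year 8 = $152,830 − $16,278 = $136,552.

$136,552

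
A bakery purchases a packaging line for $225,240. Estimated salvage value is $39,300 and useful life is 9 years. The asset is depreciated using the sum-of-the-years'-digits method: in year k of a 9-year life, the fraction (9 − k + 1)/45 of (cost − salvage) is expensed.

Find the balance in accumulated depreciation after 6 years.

Depreciable base = $225,240 − $39,300 = $185,940.
Sum of the years' digits = 9+8+7+6+5+4+3+2+1 = 45.
Year 1: $185,940 × 9/45 = $37,188. Book value $188,052.
Year 2: $185,940 × 8/45 = $33,056. Book value $154,996.
Year 3: $185,940 × 7/45 = $28,924. Book value $126,072.
Year 4: $185,940 × 6/45 = $24,792. Book value $101,280.
Year 5: $185,940 × 5/45 = $20,660. Book value $80,620.
Year 6: $185,940 × 4/45 = $16,528. Book value $64,092.
Accumulated through year 6 = $225,240 − $64,092 = $161,148.

$161,148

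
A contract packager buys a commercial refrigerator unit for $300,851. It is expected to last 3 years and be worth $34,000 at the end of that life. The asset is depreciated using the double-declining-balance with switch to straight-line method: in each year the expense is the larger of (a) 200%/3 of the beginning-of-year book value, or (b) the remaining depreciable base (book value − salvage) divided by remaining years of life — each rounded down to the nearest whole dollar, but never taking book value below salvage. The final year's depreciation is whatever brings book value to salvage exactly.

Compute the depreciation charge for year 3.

$0

Depreciable base = $300,851 − $34,000 = $266,851.
Year 1: DB = ⌊$300,851 × 200%/3⌋ = $200,567; SL = ⌊$266,851/3⌋ = $88,950 → take DB $200,567. Book value $100,284.
Year 2: DB = ⌊$100,284 × 200%/3⌋ = $66,856; SL = ⌊$66,284/2⌋ = $33,142 → take DB $66,856, capped at $66,284. Book value $34,000.
Year 3 (final): $34,000 − $34,000 = $0. Book value $34,000.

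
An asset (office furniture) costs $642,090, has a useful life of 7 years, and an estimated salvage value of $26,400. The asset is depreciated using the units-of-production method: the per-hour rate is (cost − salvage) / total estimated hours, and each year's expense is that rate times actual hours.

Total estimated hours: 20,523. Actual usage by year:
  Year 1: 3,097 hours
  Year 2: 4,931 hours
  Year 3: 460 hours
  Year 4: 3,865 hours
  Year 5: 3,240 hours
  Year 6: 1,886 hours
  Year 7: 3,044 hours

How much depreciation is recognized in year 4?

Depreciable base = $642,090 − $26,400 = $615,690.
Rate = $615,690 / 20,523 hours = $30 per hour.
Year 1: 3,097 × $30 = $92,910. Book value $549,180.
Year 2: 4,931 × $30 = $147,930. Book value $401,250.
Year 3: 460 × $30 = $13,800. Book value $387,450.
Year 4: 3,865 × $30 = $115,950. Book value $271,500.

$115,950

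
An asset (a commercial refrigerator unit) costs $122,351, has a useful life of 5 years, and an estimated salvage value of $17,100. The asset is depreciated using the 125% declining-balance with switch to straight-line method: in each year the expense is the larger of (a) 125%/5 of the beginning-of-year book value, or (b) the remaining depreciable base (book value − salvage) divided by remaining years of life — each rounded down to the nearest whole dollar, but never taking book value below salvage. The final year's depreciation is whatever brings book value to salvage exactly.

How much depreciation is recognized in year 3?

Depreciable base = $122,351 − $17,100 = $105,251.
Year 1: DB = ⌊$122,351 × 125%/5⌋ = $30,587; SL = ⌊$105,251/5⌋ = $21,050 → take DB $30,587. Book value $91,764.
Year 2: DB = ⌊$91,764 × 125%/5⌋ = $22,941; SL = ⌊$74,664/4⌋ = $18,666 → take DB $22,941. Book value $68,823.
Year 3: DB = ⌊$68,823 × 125%/5⌋ = $17,205; SL = ⌊$51,723/3⌋ = $17,241 → take SL $17,241. Book value $51,582.

$17,241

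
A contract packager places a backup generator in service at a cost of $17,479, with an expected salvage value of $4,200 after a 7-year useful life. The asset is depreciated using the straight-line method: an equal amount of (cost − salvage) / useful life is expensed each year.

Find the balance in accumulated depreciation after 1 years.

$1,897

Depreciable base = $17,479 − $4,200 = $13,279.
Annual expense = $13,279 / 7 = $1,897.
End of year 1: book value $15,582.
Accumulated through year 1 = $17,479 − $15,582 = $1,897.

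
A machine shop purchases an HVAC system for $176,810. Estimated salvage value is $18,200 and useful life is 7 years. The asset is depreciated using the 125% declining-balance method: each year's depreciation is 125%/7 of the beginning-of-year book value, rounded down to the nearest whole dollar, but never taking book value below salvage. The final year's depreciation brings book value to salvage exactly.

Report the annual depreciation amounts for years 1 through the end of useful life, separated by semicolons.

$31,573; $25,935; $21,303; $17,499; $14,375; $11,808; $36,117

Depreciable base = $176,810 − $18,200 = $158,610.
Year 1: ⌊$176,810 × 125%/7⌋ = $31,573. Book value $145,237.
Year 2: ⌊$145,237 × 125%/7⌋ = $25,935. Book value $119,302.
Year 3: ⌊$119,302 × 125%/7⌋ = $21,303. Book value $97,999.
Year 4: ⌊$97,999 × 125%/7⌋ = $17,499. Book value $80,500.
Year 5: ⌊$80,500 × 125%/7⌋ = $14,375. Book value $66,125.
Year 6: ⌊$66,125 × 125%/7⌋ = $11,808. Book value $54,317.
Year 7 (final): $54,317 − $18,200 = $36,117. Book value $18,200.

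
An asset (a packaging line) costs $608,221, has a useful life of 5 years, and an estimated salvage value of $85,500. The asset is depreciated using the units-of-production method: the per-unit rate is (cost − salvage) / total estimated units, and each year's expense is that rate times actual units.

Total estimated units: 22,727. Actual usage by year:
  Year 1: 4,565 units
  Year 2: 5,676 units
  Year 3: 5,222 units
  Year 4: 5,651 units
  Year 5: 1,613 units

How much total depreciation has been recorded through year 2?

$235,543

Depreciable base = $608,221 − $85,500 = $522,721.
Rate = $522,721 / 22,727 units = $23 per unit.
Year 1: 4,565 × $23 = $104,995. Book value $503,226.
Year 2: 5,676 × $23 = $130,548. Book value $372,678.
Accumulated through year 2 = $608,221 − $372,678 = $235,543.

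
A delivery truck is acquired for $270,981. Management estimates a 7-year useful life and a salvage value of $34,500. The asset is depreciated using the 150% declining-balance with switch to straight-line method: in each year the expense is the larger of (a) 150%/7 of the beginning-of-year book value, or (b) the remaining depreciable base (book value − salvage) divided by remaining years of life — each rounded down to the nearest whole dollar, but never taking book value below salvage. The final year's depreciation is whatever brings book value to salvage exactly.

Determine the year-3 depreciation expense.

Depreciable base = $270,981 − $34,500 = $236,481.
Year 1: DB = ⌊$270,981 × 150%/7⌋ = $58,067; SL = ⌊$236,481/7⌋ = $33,783 → take DB $58,067. Book value $212,914.
Year 2: DB = ⌊$212,914 × 150%/7⌋ = $45,624; SL = ⌊$178,414/6⌋ = $29,735 → take DB $45,624. Book value $167,290.
Year 3: DB = ⌊$167,290 × 150%/7⌋ = $35,847; SL = ⌊$132,790/5⌋ = $26,558 → take DB $35,847. Book value $131,443.

$35,847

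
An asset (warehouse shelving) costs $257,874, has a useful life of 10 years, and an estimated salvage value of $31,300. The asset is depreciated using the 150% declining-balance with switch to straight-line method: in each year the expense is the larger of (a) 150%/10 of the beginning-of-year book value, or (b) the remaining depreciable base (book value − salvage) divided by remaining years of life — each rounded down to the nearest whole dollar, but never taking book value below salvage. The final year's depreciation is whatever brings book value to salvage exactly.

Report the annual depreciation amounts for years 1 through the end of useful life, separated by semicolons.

Depreciable base = $257,874 − $31,300 = $226,574.
Year 1: DB = ⌊$257,874 × 150%/10⌋ = $38,681; SL = ⌊$226,574/10⌋ = $22,657 → take DB $38,681. Book value $219,193.
Year 2: DB = ⌊$219,193 × 150%/10⌋ = $32,878; SL = ⌊$187,893/9⌋ = $20,877 → take DB $32,878. Book value $186,315.
Year 3: DB = ⌊$186,315 × 150%/10⌋ = $27,947; SL = ⌊$155,015/8⌋ = $19,376 → take DB $27,947. Book value $158,368.
Year 4: DB = ⌊$158,368 × 150%/10⌋ = $23,755; SL = ⌊$127,068/7⌋ = $18,152 → take DB $23,755. Book value $134,613.
Year 5: DB = ⌊$134,613 × 150%/10⌋ = $20,191; SL = ⌊$103,313/6⌋ = $17,218 → take DB $20,191. Book value $114,422.
Year 6: DB = ⌊$114,422 × 150%/10⌋ = $17,163; SL = ⌊$83,122/5⌋ = $16,624 → take DB $17,163. Book value $97,259.
Year 7: DB = ⌊$97,259 × 150%/10⌋ = $14,588; SL = ⌊$65,959/4⌋ = $16,489 → take SL $16,489. Book value $80,770.
Year 8: DB = ⌊$80,770 × 150%/10⌋ = $12,115; SL = ⌊$49,470/3⌋ = $16,490 → take SL $16,490. Book value $64,280.
Year 9: DB = ⌊$64,280 × 150%/10⌋ = $9,642; SL = ⌊$32,980/2⌋ = $16,490 → take SL $16,490. Book value $47,790.
Year 10 (final): $47,790 − $31,300 = $16,490. Book value $31,300.

$38,681; $32,878; $27,947; $23,755; $20,191; $17,163; $16,489; $16,490; $16,490; $16,490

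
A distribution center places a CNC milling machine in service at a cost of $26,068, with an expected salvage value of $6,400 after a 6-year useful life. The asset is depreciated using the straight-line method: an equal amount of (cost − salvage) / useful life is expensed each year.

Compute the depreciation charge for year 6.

$3,278

Depreciable base = $26,068 − $6,400 = $19,668.
Annual expense = $19,668 / 6 = $3,278.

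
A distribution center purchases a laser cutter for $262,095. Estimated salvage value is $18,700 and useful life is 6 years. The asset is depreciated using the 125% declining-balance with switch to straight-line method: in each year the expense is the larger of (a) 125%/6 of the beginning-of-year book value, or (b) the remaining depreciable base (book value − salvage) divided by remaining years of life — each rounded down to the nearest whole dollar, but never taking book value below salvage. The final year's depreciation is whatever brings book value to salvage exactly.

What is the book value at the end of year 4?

Depreciable base = $262,095 − $18,700 = $243,395.
Year 1: DB = ⌊$262,095 × 125%/6⌋ = $54,603; SL = ⌊$243,395/6⌋ = $40,565 → take DB $54,603. Book value $207,492.
Year 2: DB = ⌊$207,492 × 125%/6⌋ = $43,227; SL = ⌊$188,792/5⌋ = $37,758 → take DB $43,227. Book value $164,265.
Year 3: DB = ⌊$164,265 × 125%/6⌋ = $34,221; SL = ⌊$145,565/4⌋ = $36,391 → take SL $36,391. Book value $127,874.
Year 4: DB = ⌊$127,874 × 125%/6⌋ = $26,640; SL = ⌊$109,174/3⌋ = $36,391 → take SL $36,391. Book value $91,483.

$91,483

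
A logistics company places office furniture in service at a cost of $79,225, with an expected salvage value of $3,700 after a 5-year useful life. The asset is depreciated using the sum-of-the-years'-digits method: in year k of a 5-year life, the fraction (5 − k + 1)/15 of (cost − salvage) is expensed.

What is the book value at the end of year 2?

$33,910

Depreciable base = $79,225 − $3,700 = $75,525.
Sum of the years' digits = 5+4+3+2+1 = 15.
Year 1: $75,525 × 5/15 = $25,175. Book value $54,050.
Year 2: $75,525 × 4/15 = $20,140. Book value $33,910.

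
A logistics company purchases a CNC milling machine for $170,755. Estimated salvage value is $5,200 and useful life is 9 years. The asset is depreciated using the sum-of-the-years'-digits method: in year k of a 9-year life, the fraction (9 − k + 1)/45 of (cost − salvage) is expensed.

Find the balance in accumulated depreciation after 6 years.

$143,481

Depreciable base = $170,755 − $5,200 = $165,555.
Sum of the years' digits = 9+8+7+6+5+4+3+2+1 = 45.
Year 1: $165,555 × 9/45 = $33,111. Book value $137,644.
Year 2: $165,555 × 8/45 = $29,432. Book value $108,212.
Year 3: $165,555 × 7/45 = $25,753. Book value $82,459.
Year 4: $165,555 × 6/45 = $22,074. Book value $60,385.
Year 5: $165,555 × 5/45 = $18,395. Book value $41,990.
Year 6: $165,555 × 4/45 = $14,716. Book value $27,274.
Accumulated through year 6 = $170,755 − $27,274 = $143,481.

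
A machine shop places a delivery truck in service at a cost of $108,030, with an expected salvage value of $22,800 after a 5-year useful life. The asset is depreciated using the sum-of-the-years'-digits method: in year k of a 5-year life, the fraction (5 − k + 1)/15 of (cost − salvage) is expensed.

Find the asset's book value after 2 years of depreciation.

Depreciable base = $108,030 − $22,800 = $85,230.
Sum of the years' digits = 5+4+3+2+1 = 15.
Year 1: $85,230 × 5/15 = $28,410. Book value $79,620.
Year 2: $85,230 × 4/15 = $22,728. Book value $56,892.

$56,892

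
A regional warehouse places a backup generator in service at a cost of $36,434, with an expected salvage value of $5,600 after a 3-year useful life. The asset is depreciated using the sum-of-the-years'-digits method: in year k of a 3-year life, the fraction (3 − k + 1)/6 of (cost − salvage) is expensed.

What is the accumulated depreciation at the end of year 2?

$25,695

Depreciable base = $36,434 − $5,600 = $30,834.
Sum of the years' digits = 3+2+1 = 6.
Year 1: $30,834 × 3/6 = $15,417. Book value $21,017.
Year 2: $30,834 × 2/6 = $10,278. Book value $10,739.
Accumulated through year 2 = $36,434 − $10,739 = $25,695.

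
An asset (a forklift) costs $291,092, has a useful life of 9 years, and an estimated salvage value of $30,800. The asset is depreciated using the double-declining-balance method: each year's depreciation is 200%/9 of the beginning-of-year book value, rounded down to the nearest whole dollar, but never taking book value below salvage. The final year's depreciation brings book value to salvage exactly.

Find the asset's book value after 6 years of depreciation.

$64,442

Depreciable base = $291,092 − $30,800 = $260,292.
Year 1: ⌊$291,092 × 200%/9⌋ = $64,687. Book value $226,405.
Year 2: ⌊$226,405 × 200%/9⌋ = $50,312. Book value $176,093.
Year 3: ⌊$176,093 × 200%/9⌋ = $39,131. Book value $136,962.
Year 4: ⌊$136,962 × 200%/9⌋ = $30,436. Book value $106,526.
Year 5: ⌊$106,526 × 200%/9⌋ = $23,672. Book value $82,854.
Year 6: ⌊$82,854 × 200%/9⌋ = $18,412. Book value $64,442.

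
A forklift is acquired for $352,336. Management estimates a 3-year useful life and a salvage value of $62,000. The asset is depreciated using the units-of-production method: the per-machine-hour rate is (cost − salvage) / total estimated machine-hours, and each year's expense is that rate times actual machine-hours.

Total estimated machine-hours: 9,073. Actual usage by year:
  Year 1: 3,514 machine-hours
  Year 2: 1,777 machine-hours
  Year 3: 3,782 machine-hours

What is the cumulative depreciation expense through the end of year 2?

$169,312

Depreciable base = $352,336 − $62,000 = $290,336.
Rate = $290,336 / 9,073 machine-hours = $32 per machine-hour.
Year 1: 3,514 × $32 = $112,448. Book value $239,888.
Year 2: 1,777 × $32 = $56,864. Book value $183,024.
Accumulated through year 2 = $352,336 − $183,024 = $169,312.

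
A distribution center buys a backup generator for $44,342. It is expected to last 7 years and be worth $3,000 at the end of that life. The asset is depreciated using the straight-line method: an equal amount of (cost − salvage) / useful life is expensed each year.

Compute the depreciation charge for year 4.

$5,906

Depreciable base = $44,342 − $3,000 = $41,342.
Annual expense = $41,342 / 7 = $5,906.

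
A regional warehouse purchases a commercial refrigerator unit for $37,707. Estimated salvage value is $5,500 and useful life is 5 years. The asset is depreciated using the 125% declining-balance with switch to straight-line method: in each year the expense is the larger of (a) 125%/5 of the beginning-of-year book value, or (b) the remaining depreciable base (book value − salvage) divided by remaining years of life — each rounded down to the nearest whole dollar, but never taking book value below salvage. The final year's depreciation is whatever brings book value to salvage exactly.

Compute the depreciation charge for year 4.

$5,204

Depreciable base = $37,707 − $5,500 = $32,207.
Year 1: DB = ⌊$37,707 × 125%/5⌋ = $9,426; SL = ⌊$32,207/5⌋ = $6,441 → take DB $9,426. Book value $28,281.
Year 2: DB = ⌊$28,281 × 125%/5⌋ = $7,070; SL = ⌊$22,781/4⌋ = $5,695 → take DB $7,070. Book value $21,211.
Year 3: DB = ⌊$21,211 × 125%/5⌋ = $5,302; SL = ⌊$15,711/3⌋ = $5,237 → take DB $5,302. Book value $15,909.
Year 4: DB = ⌊$15,909 × 125%/5⌋ = $3,977; SL = ⌊$10,409/2⌋ = $5,204 → take SL $5,204. Book value $10,705.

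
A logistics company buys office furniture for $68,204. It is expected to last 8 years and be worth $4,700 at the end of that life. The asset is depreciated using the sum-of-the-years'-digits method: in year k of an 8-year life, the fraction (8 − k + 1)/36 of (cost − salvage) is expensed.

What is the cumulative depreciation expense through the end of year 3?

Depreciable base = $68,204 − $4,700 = $63,504.
Sum of the years' digits = 8+7+6+5+4+3+2+1 = 36.
Year 1: $63,504 × 8/36 = $14,112. Book value $54,092.
Year 2: $63,504 × 7/36 = $12,348. Book value $41,744.
Year 3: $63,504 × 6/36 = $10,584. Book value $31,160.
Accumulated through year 3 = $68,204 − $31,160 = $37,044.

$37,044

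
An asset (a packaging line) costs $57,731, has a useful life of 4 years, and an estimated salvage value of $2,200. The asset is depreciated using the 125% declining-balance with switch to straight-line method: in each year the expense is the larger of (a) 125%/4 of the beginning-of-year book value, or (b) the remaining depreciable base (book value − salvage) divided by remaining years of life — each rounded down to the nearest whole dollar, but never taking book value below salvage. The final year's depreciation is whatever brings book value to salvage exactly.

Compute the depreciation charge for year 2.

Depreciable base = $57,731 − $2,200 = $55,531.
Year 1: DB = ⌊$57,731 × 125%/4⌋ = $18,040; SL = ⌊$55,531/4⌋ = $13,882 → take DB $18,040. Book value $39,691.
Year 2: DB = ⌊$39,691 × 125%/4⌋ = $12,403; SL = ⌊$37,491/3⌋ = $12,497 → take SL $12,497. Book value $27,194.

$12,497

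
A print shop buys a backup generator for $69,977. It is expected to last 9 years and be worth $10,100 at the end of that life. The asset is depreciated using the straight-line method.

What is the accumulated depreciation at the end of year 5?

$33,265

Depreciable base = $69,977 − $10,100 = $59,877.
Annual expense = $59,877 / 9 = $6,653.
End of year 1: book value $63,324.
End of year 2: book value $56,671.
End of year 3: book value $50,018.
End of year 4: book value $43,365.
End of year 5: book value $36,712.
Accumulated through year 5 = $69,977 − $36,712 = $33,265.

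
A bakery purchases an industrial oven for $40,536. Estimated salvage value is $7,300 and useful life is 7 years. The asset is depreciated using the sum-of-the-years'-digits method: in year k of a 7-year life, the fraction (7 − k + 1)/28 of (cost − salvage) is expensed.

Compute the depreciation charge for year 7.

Depreciable base = $40,536 − $7,300 = $33,236.
Sum of the years' digits = 7+6+5+4+3+2+1 = 28.
Year 1: $33,236 × 7/28 = $8,309. Book value $32,227.
Year 2: $33,236 × 6/28 = $7,122. Book value $25,105.
Year 3: $33,236 × 5/28 = $5,935. Book value $19,170.
Year 4: $33,236 × 4/28 = $4,748. Book value $14,422.
Year 5: $33,236 × 3/28 = $3,561. Book value $10,861.
Year 6: $33,236 × 2/28 = $2,374. Book value $8,487.
Year 7: $33,236 × 1/28 = $1,187. Book value $7,300.

$1,187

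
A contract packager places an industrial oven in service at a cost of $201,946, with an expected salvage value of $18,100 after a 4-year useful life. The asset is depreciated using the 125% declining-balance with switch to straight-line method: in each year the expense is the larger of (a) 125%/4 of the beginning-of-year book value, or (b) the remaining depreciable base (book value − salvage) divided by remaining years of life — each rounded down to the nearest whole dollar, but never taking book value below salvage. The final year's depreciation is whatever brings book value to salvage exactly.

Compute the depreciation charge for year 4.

Depreciable base = $201,946 − $18,100 = $183,846.
Year 1: DB = ⌊$201,946 × 125%/4⌋ = $63,108; SL = ⌊$183,846/4⌋ = $45,961 → take DB $63,108. Book value $138,838.
Year 2: DB = ⌊$138,838 × 125%/4⌋ = $43,386; SL = ⌊$120,738/3⌋ = $40,246 → take DB $43,386. Book value $95,452.
Year 3: DB = ⌊$95,452 × 125%/4⌋ = $29,828; SL = ⌊$77,352/2⌋ = $38,676 → take SL $38,676. Book value $56,776.
Year 4 (final): $56,776 − $18,100 = $38,676. Book value $18,100.

$38,676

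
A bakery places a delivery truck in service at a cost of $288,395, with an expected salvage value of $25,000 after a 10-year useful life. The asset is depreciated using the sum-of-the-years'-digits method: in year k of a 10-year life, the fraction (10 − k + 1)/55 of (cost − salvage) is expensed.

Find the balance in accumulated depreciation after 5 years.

$191,560

Depreciable base = $288,395 − $25,000 = $263,395.
Sum of the years' digits = 10+9+8+7+6+5+4+3+2+1 = 55.
Year 1: $263,395 × 10/55 = $47,890. Book value $240,505.
Year 2: $263,395 × 9/55 = $43,101. Book value $197,404.
Year 3: $263,395 × 8/55 = $38,312. Book value $159,092.
Year 4: $263,395 × 7/55 = $33,523. Book value $125,569.
Year 5: $263,395 × 6/55 = $28,734. Book value $96,835.
Accumulated through year 5 = $288,395 − $96,835 = $191,560.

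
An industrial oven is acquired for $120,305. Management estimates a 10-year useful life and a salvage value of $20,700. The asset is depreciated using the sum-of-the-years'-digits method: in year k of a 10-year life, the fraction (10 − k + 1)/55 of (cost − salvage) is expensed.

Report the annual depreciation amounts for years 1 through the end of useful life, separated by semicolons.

$18,110; $16,299; $14,488; $12,677; $10,866; $9,055; $7,244; $5,433; $3,622; $1,811

Depreciable base = $120,305 − $20,700 = $99,605.
Sum of the years' digits = 10+9+8+7+6+5+4+3+2+1 = 55.
Year 1: $99,605 × 10/55 = $18,110. Book value $102,195.
Year 2: $99,605 × 9/55 = $16,299. Book value $85,896.
Year 3: $99,605 × 8/55 = $14,488. Book value $71,408.
Year 4: $99,605 × 7/55 = $12,677. Book value $58,731.
Year 5: $99,605 × 6/55 = $10,866. Book value $47,865.
Year 6: $99,605 × 5/55 = $9,055. Book value $38,810.
Year 7: $99,605 × 4/55 = $7,244. Book value $31,566.
Year 8: $99,605 × 3/55 = $5,433. Book value $26,133.
Year 9: $99,605 × 2/55 = $3,622. Book value $22,511.
Year 10: $99,605 × 1/55 = $1,811. Book value $20,700.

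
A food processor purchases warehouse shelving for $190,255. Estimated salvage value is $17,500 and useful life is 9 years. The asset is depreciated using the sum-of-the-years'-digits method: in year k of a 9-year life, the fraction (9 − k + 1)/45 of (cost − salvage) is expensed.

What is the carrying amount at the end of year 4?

$75,085

Depreciable base = $190,255 − $17,500 = $172,755.
Sum of the years' digits = 9+8+7+6+5+4+3+2+1 = 45.
Year 1: $172,755 × 9/45 = $34,551. Book value $155,704.
Year 2: $172,755 × 8/45 = $30,712. Book value $124,992.
Year 3: $172,755 × 7/45 = $26,873. Book value $98,119.
Year 4: $172,755 × 6/45 = $23,034. Book value $75,085.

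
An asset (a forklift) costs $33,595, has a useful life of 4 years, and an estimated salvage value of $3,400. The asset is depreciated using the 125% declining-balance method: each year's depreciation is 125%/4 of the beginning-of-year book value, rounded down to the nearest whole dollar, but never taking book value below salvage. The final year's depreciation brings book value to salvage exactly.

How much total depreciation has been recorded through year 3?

Depreciable base = $33,595 − $3,400 = $30,195.
Year 1: ⌊$33,595 × 125%/4⌋ = $10,498. Book value $23,097.
Year 2: ⌊$23,097 × 125%/4⌋ = $7,217. Book value $15,880.
Year 3: ⌊$15,880 × 125%/4⌋ = $4,962. Book value $10,918.
Accumulated through year 3 = $33,595 − $10,918 = $22,677.

$22,677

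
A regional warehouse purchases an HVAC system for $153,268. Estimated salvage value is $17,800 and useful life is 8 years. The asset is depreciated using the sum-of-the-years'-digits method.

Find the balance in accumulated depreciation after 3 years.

$79,023

Depreciable base = $153,268 − $17,800 = $135,468.
Sum of the years' digits = 8+7+6+5+4+3+2+1 = 36.
Year 1: $135,468 × 8/36 = $30,104. Book value $123,164.
Year 2: $135,468 × 7/36 = $26,341. Book value $96,823.
Year 3: $135,468 × 6/36 = $22,578. Book value $74,245.
Accumulated through year 3 = $153,268 − $74,245 = $79,023.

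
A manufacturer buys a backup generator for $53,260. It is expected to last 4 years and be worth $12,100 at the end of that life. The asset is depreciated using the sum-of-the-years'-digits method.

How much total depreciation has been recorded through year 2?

Depreciable base = $53,260 − $12,100 = $41,160.
Sum of the years' digits = 4+3+2+1 = 10.
Year 1: $41,160 × 4/10 = $16,464. Book value $36,796.
Year 2: $41,160 × 3/10 = $12,348. Book value $24,448.
Accumulated through year 2 = $53,260 − $24,448 = $28,812.

$28,812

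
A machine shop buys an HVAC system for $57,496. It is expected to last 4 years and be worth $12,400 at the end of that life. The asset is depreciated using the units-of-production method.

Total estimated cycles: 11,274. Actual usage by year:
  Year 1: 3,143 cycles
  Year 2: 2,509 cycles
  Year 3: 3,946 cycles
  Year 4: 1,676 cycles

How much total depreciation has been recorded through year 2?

Depreciable base = $57,496 − $12,400 = $45,096.
Rate = $45,096 / 11,274 cycles = $4 per cycle.
Year 1: 3,143 × $4 = $12,572. Book value $44,924.
Year 2: 2,509 × $4 = $10,036. Book value $34,888.
Accumulated through year 2 = $57,496 − $34,888 = $22,608.

$22,608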